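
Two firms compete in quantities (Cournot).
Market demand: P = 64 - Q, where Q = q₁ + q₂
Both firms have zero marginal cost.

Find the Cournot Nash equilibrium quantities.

q₁* = q₂* = 21.33; P* = 21.33

Work:
Profit: π_i = P·q_i = (a - q_i - q_j)·q_i
FOC: ∂π_i/∂q_i = a - 2q_i - q_j = 0
Reaction function: q_i = (64 - q_j)/2
Symmetry: q* = 64/3 = 21.33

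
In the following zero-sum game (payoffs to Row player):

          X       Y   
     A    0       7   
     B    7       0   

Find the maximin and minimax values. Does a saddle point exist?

Maximin = 0, Minimax = 7, Saddle: False

Work:
Row minimums: [0, 0] → maximin = 0
Column maximums: [7, 7] → minimax = 7
No saddle point (maximin ≠ minimax). Mixed strategy needed.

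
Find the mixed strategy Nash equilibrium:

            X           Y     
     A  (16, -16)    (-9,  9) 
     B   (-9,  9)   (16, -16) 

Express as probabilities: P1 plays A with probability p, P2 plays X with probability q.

p = 0.5, q = 0.5

Work:
Find probabilities that make opponent indifferent:
P2 chooses q to make P1 indifferent between A and B
P1 chooses p to make P2 indifferent between X and Y
Mixed NE: P1 plays (A: 0.5, B: 0.5), P2 plays (X: 0.5, Y: 0.5)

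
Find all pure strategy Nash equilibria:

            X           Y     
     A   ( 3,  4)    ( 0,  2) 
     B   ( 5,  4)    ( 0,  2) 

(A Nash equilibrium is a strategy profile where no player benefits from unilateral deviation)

Nash equilibrium: (B, X)

Work:
Best responses:
  P1 vs X: payoffs [3, 5] → best response B (payoff 5)
  P1 vs Y: payoffs [0, 0] → best response A/B (payoff 0)
  P2 vs A: payoffs [4, 2] → best response X (payoff 4)
  P2 vs B: payoffs [4, 2] → best response X (payoff 4)
Mutual best responses: (B,X) → Nash equilibria.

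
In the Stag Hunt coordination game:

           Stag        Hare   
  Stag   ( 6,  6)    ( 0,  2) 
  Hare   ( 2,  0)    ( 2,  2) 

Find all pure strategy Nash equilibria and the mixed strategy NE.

Pure NE: (Stag, Stag) and (Hare, Hare); Mixed NE: p = 0.3333, q = 0.3333

Work:
Check pure NE:
(Stag, Stag): (6, 6) - no unilateral deviation beneficial
(Hare, Hare): (2, 2) - no unilateral deviation beneficial
Mixed NE: P1 plays Stag with p = 0.3333, P2 plays Stag with q = 0.3333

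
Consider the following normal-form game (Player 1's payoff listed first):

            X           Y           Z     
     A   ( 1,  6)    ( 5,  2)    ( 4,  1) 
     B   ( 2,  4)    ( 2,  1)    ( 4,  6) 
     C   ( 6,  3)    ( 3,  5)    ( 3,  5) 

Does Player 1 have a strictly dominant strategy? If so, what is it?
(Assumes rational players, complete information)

No strictly dominant strategy exists for Player 1

Work:
A strategy strictly dominates another if it gives a strictly higher payoff against every opponent action. Compare each pair of P1's strategies column-by-column:
  A vs B: [1 vs 2, 5 vs 2, 4 vs 4] → A does not strictly dominate B (column X: 1 ≤ 2)
  A vs C: [1 vs 6, 5 vs 3, 4 vs 3] → A does not strictly dominate C (column X: 1 ≤ 6)
  B vs A: [2 vs 1, 2 vs 5, 4 vs 4] → B does not strictly dominate A (column Y: 2 ≤ 5)
  B vs C: [2 vs 6, 2 vs 3, 4 vs 3] → B does not strictly dominate C (column X: 2 ≤ 6)
  C vs A: [6 vs 1, 3 vs 5, 3 vs 4] → C does not strictly dominate A (column Y: 3 ≤ 5)
  C vs B: [6 vs 2, 3 vs 2, 3 vs 4] → C does not strictly dominate B (column Z: 3 ≤ 4)
No single strategy strictly dominates all others → no strictly dominant strategy.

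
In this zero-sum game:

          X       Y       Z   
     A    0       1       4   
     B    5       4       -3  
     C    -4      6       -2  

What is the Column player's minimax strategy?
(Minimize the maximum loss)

Column should play Z, value = 4

Work:
Column player minimizes Row's maximum payoff:
Column X: max payoff to Row = 5
Column Y: max payoff to Row = 6
Column Z: max payoff to Row = 4
Minimum is 4, achieved by column Z.
Minimax strategy: Z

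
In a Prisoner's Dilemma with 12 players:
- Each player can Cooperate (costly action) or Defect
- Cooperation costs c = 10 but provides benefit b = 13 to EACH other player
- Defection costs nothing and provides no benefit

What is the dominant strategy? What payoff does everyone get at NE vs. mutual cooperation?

Dominant: Defect; NE payoff = 0; Coop payoff = 133

Work:
Defect dominates (saves cost c = 10, benefit to others is external)
NE: All defect → everyone gets 0
If all cooperate: each receives (11)×13 - 10 = 133
Social dilemma: 133 > 0 but NE gives 0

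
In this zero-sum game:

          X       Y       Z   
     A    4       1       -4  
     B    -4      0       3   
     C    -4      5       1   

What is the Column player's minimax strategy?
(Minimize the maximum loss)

Column should play Z, value = 3

Work:
Column player minimizes Row's maximum payoff:
Column X: max payoff to Row = 4
Column Y: max payoff to Row = 5
Column Z: max payoff to Row = 3
Minimum is 3, achieved by column Z.
Minimax strategy: Z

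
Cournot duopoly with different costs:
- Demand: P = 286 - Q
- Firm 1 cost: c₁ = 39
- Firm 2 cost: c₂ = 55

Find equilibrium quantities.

q₁* = 87.67, q₂* = 71.67

Work:
Reaction: q₁ = (286 - 39 - q₂)/2
Reaction: q₂ = (286 - 55 - q₁)/2
Solve simultaneously:
q₁* = (286 - 2×39 + 55)/3 = 87.67
q₂* = (286 - 2×55 + 39)/3 = 71.67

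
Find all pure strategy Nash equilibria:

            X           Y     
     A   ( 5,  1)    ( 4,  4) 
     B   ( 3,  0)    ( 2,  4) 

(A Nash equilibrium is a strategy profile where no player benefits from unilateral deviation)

Nash equilibrium: (A, Y)

Work:
Best responses:
  P1 vs X: payoffs [5, 3] → best response A (payoff 5)
  P1 vs Y: payoffs [4, 2] → best response A (payoff 4)
  P2 vs A: payoffs [1, 4] → best response Y (payoff 4)
  P2 vs B: payoffs [0, 4] → best response Y (payoff 4)
Mutual best responses: (A,Y) → Nash equilibria.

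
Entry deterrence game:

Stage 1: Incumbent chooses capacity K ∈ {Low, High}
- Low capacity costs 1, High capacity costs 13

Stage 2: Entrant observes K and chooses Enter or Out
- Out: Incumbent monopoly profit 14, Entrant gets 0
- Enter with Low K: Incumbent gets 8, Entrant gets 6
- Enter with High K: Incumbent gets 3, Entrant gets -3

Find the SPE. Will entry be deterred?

SPE: (Low, Enter|Low, Out|High); Entry not deterred. Incumbent net profit = 7, Entrant gets 6

Work:
After Low K: Entrant enters (6 > 0)
After High K: Entrant stays out (-3 < 0)
Incumbent: Low → 8−1=7, High → 14−13=1
Incumbent chooses Low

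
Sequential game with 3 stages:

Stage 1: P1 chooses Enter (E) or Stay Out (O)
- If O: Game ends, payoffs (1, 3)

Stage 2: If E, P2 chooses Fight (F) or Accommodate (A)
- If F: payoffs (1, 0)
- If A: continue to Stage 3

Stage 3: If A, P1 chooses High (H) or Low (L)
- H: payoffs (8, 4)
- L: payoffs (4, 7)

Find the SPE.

SPE: (E, A, H); Outcome (8, 4)

Work:
Stage 3: P1 chooses H (8 vs 4)
Stage 2: P2: F->0, A->4 (anticipating H). Choose A
Stage 1: P1: O->1, E->8 (anticipating A, H). Choose E
SPE path: E -> A -> H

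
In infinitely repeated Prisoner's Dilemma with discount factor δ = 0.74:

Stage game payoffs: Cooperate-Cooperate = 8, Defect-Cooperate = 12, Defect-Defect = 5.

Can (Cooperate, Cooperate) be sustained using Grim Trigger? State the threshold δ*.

δ* = 0.5714; since δ = 0.74 ≥ 0.5714, cooperation can be sustained

Work:
For Grim Trigger:
Cooperate forever: 8/(1-δ)
Defect then punished: 12 + 5·δ/(1-δ)
Need: 8/(1-δ) ≥ 12 + 5·δ/(1-δ)
Solving: δ ≥ (T-R)/(T-P) = (12-8)/(12-5) = 0.5714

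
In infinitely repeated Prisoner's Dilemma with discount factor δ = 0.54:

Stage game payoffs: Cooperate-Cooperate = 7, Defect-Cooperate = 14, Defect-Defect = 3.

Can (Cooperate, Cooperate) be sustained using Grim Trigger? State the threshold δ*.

δ* = 0.6364; since δ = 0.54 < 0.6364, cooperation cannot be sustained

Work:
For Grim Trigger:
Cooperate forever: 7/(1-δ)
Defect then punished: 14 + 3·δ/(1-δ)
Need: 7/(1-δ) ≥ 14 + 3·δ/(1-δ)
Solving: δ ≥ (T-R)/(T-P) = (14-7)/(14-3) = 0.6364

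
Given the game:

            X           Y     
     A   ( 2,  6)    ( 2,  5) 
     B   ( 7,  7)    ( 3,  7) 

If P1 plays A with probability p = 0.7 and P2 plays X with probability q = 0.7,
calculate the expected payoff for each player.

E[P1] = 3.14, E[P2] = 6.09

Work:
E[P1] = p·q·π₁(A,X) + p·(1-q)·π₁(A,Y) + (1-p)·q·π₁(B,X) + (1-p)·(1-q)·π₁(B,Y)
= 0.7·0.7·2 + 0.7·0.3·2 + 0.3·0.7·7 + 0.3·0.3·3
= 3.14

E[P2] = 6.09 (similar calculation)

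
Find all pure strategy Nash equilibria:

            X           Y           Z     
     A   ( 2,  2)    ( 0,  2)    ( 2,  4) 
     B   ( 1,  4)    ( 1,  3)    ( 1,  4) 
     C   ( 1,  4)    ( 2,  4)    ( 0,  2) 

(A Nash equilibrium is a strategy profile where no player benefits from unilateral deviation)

Nash equilibrium: (A, Z), (C, Y)

Work:
Best responses:
  P1 vs X: payoffs [2, 1, 1] → best response A (payoff 2)
  P1 vs Y: payoffs [0, 1, 2] → best response C (payoff 2)
  P1 vs Z: payoffs [2, 1, 0] → best response A (payoff 2)
  P2 vs A: payoffs [2, 2, 4] → best response Z (payoff 4)
  P2 vs B: payoffs [4, 3, 4] → best response X/Z (payoff 4)
  P2 vs C: payoffs [4, 4, 2] → best response X/Y (payoff 4)
Mutual best responses: (A,Z), (C,Y) → Nash equilibria.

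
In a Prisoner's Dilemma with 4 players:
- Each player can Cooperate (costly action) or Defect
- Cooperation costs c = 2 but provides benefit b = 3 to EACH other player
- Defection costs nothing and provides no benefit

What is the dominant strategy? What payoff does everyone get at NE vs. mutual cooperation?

Dominant: Defect; NE payoff = 0; Coop payoff = 7

Work:
Defect dominates (saves cost c = 2, benefit to others is external)
NE: All defect → everyone gets 0
If all cooperate: each receives (3)×3 - 2 = 7
Social dilemma: 7 > 0 but NE gives 0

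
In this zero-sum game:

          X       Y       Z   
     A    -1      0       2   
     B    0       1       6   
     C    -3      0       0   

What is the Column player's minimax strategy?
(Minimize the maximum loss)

Column should play X, value = 0

Work:
Column player minimizes Row's maximum payoff:
Column X: max payoff to Row = 0
Column Y: max payoff to Row = 1
Column Z: max payoff to Row = 6
Minimum is 0, achieved by column X.
Minimax strategy: X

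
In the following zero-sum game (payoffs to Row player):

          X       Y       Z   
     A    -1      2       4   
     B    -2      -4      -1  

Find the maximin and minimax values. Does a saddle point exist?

Maximin = -1, Minimax = -1, Saddle: True

Work:
Row minimums: [-1, -4] → maximin = -1
Column maximums: [-1, 2, 4] → minimax = -1
Saddle point exists! Game value = -1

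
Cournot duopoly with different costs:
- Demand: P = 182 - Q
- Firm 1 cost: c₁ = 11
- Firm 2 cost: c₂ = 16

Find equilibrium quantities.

q₁* = 58.67, q₂* = 53.67

Work:
Reaction: q₁ = (182 - 11 - q₂)/2
Reaction: q₂ = (182 - 16 - q₁)/2
Solve simultaneously:
q₁* = (182 - 2×11 + 16)/3 = 58.67
q₂* = (182 - 2×16 + 11)/3 = 53.67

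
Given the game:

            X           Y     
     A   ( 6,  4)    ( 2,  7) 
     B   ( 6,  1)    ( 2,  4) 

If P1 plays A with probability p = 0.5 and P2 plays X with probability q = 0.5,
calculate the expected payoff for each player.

E[P1] = 4.0, E[P2] = 4.0

Work:
E[P1] = p·q·π₁(A,X) + p·(1-q)·π₁(A,Y) + (1-p)·q·π₁(B,X) + (1-p)·(1-q)·π₁(B,Y)
= 0.5·0.5·6 + 0.5·0.5·2 + 0.5·0.5·6 + 0.5·0.5·2
= 4.0

E[P2] = 4.0 (similar calculation)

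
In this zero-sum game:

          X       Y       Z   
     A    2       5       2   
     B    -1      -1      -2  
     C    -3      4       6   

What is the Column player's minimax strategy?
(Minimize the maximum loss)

Column should play X, value = 2

Work:
Column player minimizes Row's maximum payoff:
Column X: max payoff to Row = 2
Column Y: max payoff to Row = 5
Column Z: max payoff to Row = 6
Minimum is 2, achieved by column X.
Minimax strategy: X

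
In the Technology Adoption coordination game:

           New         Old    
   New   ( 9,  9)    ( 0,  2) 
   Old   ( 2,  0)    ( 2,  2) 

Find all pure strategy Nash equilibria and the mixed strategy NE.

Pure NE: (New, New) and (Old, Old); Mixed NE: p = 0.2222, q = 0.2222

Work:
Check pure NE:
(New, New): (9, 9) - no unilateral deviation beneficial
(Old, Old): (2, 2) - no unilateral deviation beneficial
Mixed NE: P1 plays New with p = 0.2222, P2 plays New with q = 0.2222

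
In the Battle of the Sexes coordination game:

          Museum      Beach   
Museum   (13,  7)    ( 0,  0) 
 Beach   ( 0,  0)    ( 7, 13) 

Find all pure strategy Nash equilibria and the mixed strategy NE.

Pure NE: (Museum, Museum) and (Beach, Beach); Mixed NE: p = 0.65, q = 0.35

Work:
Check pure NE:
(Museum, Museum): (13, 7) - no unilateral deviation beneficial
(Beach, Beach): (7, 13) - no unilateral deviation beneficial
Mixed NE: P1 plays Museum with p = 0.65, P2 plays Museum with q = 0.35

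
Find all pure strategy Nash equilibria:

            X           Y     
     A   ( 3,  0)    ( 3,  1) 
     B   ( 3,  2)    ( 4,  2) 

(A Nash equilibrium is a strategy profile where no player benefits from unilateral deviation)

Nash equilibrium: (B, X), (B, Y)

Work:
Best responses:
  P1 vs X: payoffs [3, 3] → best response A/B (payoff 3)
  P1 vs Y: payoffs [3, 4] → best response B (payoff 4)
  P2 vs A: payoffs [0, 1] → best response Y (payoff 1)
  P2 vs B: payoffs [2, 2] → best response X/Y (payoff 2)
Mutual best responses: (B,X), (B,Y) → Nash equilibria.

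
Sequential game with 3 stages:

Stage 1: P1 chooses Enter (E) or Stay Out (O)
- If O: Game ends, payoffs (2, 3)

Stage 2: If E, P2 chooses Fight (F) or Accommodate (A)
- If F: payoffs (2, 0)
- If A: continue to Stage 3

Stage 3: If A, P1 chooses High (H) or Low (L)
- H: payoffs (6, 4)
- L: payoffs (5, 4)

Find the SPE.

SPE: (E, A, H); Outcome (6, 4)

Work:
Stage 3: P1 chooses H (6 vs 5)
Stage 2: P2: F->0, A->4 (anticipating H). Choose A
Stage 1: P1: O->2, E->6 (anticipating A, H). Choose E
SPE path: E -> A -> H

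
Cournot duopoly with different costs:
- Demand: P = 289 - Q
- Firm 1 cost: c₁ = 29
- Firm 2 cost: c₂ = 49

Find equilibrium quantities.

q₁* = 93.33, q₂* = 73.33

Work:
Reaction: q₁ = (289 - 29 - q₂)/2
Reaction: q₂ = (289 - 49 - q₁)/2
Solve simultaneously:
q₁* = (289 - 2×29 + 49)/3 = 93.33
q₂* = (289 - 2×49 + 29)/3 = 73.33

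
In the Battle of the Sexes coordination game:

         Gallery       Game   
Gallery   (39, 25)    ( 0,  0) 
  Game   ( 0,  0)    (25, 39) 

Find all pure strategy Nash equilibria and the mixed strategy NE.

Pure NE: (Gallery, Gallery) and (Game, Game); Mixed NE: p = 0.6094, q = 0.3906

Work:
Check pure NE:
(Gallery, Gallery): (39, 25) - no unilateral deviation beneficial
(Game, Game): (25, 39) - no unilateral deviation beneficial
Mixed NE: P1 plays Gallery with p = 0.6094, P2 plays Gallery with q = 0.3906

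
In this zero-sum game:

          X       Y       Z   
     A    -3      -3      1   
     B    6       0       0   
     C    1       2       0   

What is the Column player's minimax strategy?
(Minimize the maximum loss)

Column should play Z, value = 1

Work:
Column player minimizes Row's maximum payoff:
Column X: max payoff to Row = 6
Column Y: max payoff to Row = 2
Column Z: max payoff to Row = 1
Minimum is 1, achieved by column Z.
Minimax strategy: Z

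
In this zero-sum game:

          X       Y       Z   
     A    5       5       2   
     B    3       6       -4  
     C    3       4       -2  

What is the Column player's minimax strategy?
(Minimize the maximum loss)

Column should play Z, value = 2

Work:
Column player minimizes Row's maximum payoff:
Column X: max payoff to Row = 5
Column Y: max payoff to Row = 6
Column Z: max payoff to Row = 2
Minimum is 2, achieved by column Z.
Minimax strategy: Z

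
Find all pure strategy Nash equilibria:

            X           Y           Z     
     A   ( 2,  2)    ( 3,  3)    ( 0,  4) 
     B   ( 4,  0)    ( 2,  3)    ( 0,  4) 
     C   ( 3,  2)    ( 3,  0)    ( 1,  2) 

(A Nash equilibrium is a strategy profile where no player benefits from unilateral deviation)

Nash equilibrium: (C, Z)

Work:
Best responses:
  P1 vs X: payoffs [2, 4, 3] → best response B (payoff 4)
  P1 vs Y: payoffs [3, 2, 3] → best response A/C (payoff 3)
  P1 vs Z: payoffs [0, 0, 1] → best response C (payoff 1)
  P2 vs A: payoffs [2, 3, 4] → best response Z (payoff 4)
  P2 vs B: payoffs [0, 3, 4] → best response Z (payoff 4)
  P2 vs C: payoffs [2, 0, 2] → best response X/Z (payoff 2)
Mutual best responses: (C,Z) → Nash equilibria.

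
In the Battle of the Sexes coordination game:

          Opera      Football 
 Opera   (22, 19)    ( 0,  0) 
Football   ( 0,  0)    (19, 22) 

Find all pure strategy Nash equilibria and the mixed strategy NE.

Pure NE: (Opera, Opera) and (Football, Football); Mixed NE: p = 0.5366, q = 0.4634

Work:
Check pure NE:
(Opera, Opera): (22, 19) - no unilateral deviation beneficial
(Football, Football): (19, 22) - no unilateral deviation beneficial
Mixed NE: P1 plays Opera with p = 0.5366, P2 plays Opera with q = 0.4634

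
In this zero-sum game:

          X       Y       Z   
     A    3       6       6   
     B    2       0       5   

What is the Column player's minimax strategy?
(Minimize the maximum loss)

Column should play X, value = 3

Work:
Column player minimizes Row's maximum payoff:
Column X: max payoff to Row = 3
Column Y: max payoff to Row = 6
Column Z: max payoff to Row = 6
Minimum is 3, achieved by column X.
Minimax strategy: X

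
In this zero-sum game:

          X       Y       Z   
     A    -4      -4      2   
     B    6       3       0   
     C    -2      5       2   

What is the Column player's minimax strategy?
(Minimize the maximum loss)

Column should play Z, value = 2

Work:
Column player minimizes Row's maximum payoff:
Column X: max payoff to Row = 6
Column Y: max payoff to Row = 5
Column Z: max payoff to Row = 2
Minimum is 2, achieved by column Z.
Minimax strategy: Z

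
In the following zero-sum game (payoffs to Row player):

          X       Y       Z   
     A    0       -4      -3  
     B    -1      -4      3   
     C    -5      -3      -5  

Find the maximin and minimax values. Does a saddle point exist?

Maximin = -4, Minimax = -3, Saddle: False

Work:
Row minimums: [-4, -4, -5] → maximin = -4
Column maximums: [0, -3, 3] → minimax = -3
No saddle point (maximin ≠ minimax). Mixed strategy needed.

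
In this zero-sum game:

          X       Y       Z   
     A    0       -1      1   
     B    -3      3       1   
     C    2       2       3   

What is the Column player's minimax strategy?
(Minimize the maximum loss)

Column should play X, value = 2

Work:
Column player minimizes Row's maximum payoff:
Column X: max payoff to Row = 2
Column Y: max payoff to Row = 3
Column Z: max payoff to Row = 3
Minimum is 2, achieved by column X.
Minimax strategy: X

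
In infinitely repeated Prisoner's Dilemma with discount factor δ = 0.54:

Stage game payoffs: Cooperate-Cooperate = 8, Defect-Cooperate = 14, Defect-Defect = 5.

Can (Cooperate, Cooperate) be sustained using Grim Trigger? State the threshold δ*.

δ* = 0.6667; since δ = 0.54 < 0.6667, cooperation cannot be sustained

Work:
For Grim Trigger:
Cooperate forever: 8/(1-δ)
Defect then punished: 14 + 5·δ/(1-δ)
Need: 8/(1-δ) ≥ 14 + 5·δ/(1-δ)
Solving: δ ≥ (T-R)/(T-P) = (14-8)/(14-5) = 0.6667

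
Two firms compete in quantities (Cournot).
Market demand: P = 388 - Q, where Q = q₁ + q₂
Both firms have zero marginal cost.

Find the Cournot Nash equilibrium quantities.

q₁* = q₂* = 129.33; P* = 129.33

Work:
Profit: π_i = P·q_i = (a - q_i - q_j)·q_i
FOC: ∂π_i/∂q_i = a - 2q_i - q_j = 0
Reaction function: q_i = (388 - q_j)/2
Symmetry: q* = 388/3 = 129.33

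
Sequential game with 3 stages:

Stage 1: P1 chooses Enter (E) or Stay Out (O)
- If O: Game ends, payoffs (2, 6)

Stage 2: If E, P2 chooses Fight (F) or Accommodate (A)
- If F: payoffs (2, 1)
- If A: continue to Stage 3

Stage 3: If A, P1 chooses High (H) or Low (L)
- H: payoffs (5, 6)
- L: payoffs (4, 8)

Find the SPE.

SPE: (E, A, H); Outcome (5, 6)

Work:
Stage 3: P1 chooses H (5 vs 4)
Stage 2: P2: F->1, A->6 (anticipating H). Choose A
Stage 1: P1: O->2, E->5 (anticipating A, H). Choose E
SPE path: E -> A -> H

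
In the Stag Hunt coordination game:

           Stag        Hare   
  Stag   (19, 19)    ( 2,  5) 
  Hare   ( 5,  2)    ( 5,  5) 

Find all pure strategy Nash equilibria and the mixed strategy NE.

Pure NE: (Stag, Stag) and (Hare, Hare); Mixed NE: p = 0.1765, q = 0.1765

Work:
Check pure NE:
(Stag, Stag): (19, 19) - no unilateral deviation beneficial
(Hare, Hare): (5, 5) - no unilateral deviation beneficial
Mixed NE: P1 plays Stag with p = 0.1765, P2 plays Stag with q = 0.1765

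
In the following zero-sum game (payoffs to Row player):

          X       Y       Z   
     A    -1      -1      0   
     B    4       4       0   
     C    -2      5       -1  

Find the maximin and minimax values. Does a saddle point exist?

Maximin = 0, Minimax = 0, Saddle: True

Work:
Row minimums: [-1, 0, -2] → maximin = 0
Column maximums: [4, 5, 0] → minimax = 0
Saddle point exists! Game value = 0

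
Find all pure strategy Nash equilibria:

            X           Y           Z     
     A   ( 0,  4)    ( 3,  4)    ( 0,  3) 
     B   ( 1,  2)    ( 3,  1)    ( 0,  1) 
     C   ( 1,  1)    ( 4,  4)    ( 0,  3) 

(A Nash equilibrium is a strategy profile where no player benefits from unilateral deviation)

Nash equilibrium: (B, X), (C, Y)

Work:
Best responses:
  P1 vs X: payoffs [0, 1, 1] → best response B/C (payoff 1)
  P1 vs Y: payoffs [3, 3, 4] → best response C (payoff 4)
  P1 vs Z: payoffs [0, 0, 0] → best response A/B/C (payoff 0)
  P2 vs A: payoffs [4, 4, 3] → best response X/Y (payoff 4)
  P2 vs B: payoffs [2, 1, 1] → best response X (payoff 2)
  P2 vs C: payoffs [1, 4, 3] → best response Y (payoff 4)
Mutual best responses: (B,X), (C,Y) → Nash equilibria.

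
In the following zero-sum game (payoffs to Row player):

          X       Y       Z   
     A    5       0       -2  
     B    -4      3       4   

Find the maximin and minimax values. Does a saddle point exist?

Maximin = -2, Minimax = 3, Saddle: False

Work:
Row minimums: [-2, -4] → maximin = -2
Column maximums: [5, 3, 4] → minimax = 3
No saddle point (maximin ≠ minimax). Mixed strategy needed.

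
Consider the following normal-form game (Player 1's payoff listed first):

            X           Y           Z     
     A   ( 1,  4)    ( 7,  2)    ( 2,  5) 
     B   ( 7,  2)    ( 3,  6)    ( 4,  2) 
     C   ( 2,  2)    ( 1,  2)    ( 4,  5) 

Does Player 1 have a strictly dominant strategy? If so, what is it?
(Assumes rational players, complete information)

No strictly dominant strategy exists for Player 1

Work:
A strategy strictly dominates another if it gives a strictly higher payoff against every opponent action. Compare each pair of P1's strategies column-by-column:
  A vs B: [1 vs 7, 7 vs 3, 2 vs 4] → A does not strictly dominate B (column X: 1 ≤ 7)
  A vs C: [1 vs 2, 7 vs 1, 2 vs 4] → A does not strictly dominate C (column X: 1 ≤ 2)
  B vs A: [7 vs 1, 3 vs 7, 4 vs 2] → B does not strictly dominate A (column Y: 3 ≤ 7)
  B vs C: [7 vs 2, 3 vs 1, 4 vs 4] → B does not strictly dominate C (column Z: 4 ≤ 4)
  C vs A: [2 vs 1, 1 vs 7, 4 vs 2] → C does not strictly dominate A (column Y: 1 ≤ 7)
  C vs B: [2 vs 7, 1 vs 3, 4 vs 4] → C does not strictly dominate B (column X: 2 ≤ 7)
No single strategy strictly dominates all others → no strictly dominant strategy.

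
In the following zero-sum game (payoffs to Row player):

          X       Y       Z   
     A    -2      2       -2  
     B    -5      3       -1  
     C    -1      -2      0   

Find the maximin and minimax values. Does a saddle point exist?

Maximin = -2, Minimax = -1, Saddle: False

Work:
Row minimums: [-2, -5, -2] → maximin = -2
Column maximums: [-1, 3, 0] → minimax = -1
No saddle point (maximin ≠ minimax). Mixed strategy needed.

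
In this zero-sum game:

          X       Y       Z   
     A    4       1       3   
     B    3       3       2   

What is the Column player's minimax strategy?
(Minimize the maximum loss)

Column should play Y or Z (all achieve the minimum), value = 3

Work:
Column player minimizes Row's maximum payoff:
Column X: max payoff to Row = 4
Column Y: max payoff to Row = 3
Column Z: max payoff to Row = 3
Minimum is 3, achieved by columns Y, Z (tied).
Each of Y or Z is a minimax strategy.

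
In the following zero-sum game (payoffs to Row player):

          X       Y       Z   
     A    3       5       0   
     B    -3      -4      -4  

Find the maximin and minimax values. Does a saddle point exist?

Maximin = 0, Minimax = 0, Saddle: True

Work:
Row minimums: [0, -4] → maximin = 0
Column maximums: [3, 5, 0] → minimax = 0
Saddle point exists! Game value = 0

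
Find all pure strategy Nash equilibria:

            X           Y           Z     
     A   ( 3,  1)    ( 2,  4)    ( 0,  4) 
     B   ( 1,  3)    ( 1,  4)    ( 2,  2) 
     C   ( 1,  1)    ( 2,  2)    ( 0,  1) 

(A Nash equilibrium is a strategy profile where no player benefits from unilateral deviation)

Nash equilibrium: (A, Y), (C, Y)

Work:
Best responses:
  P1 vs X: payoffs [3, 1, 1] → best response A (payoff 3)
  P1 vs Y: payoffs [2, 1, 2] → best response A/C (payoff 2)
  P1 vs Z: payoffs [0, 2, 0] → best response B (payoff 2)
  P2 vs A: payoffs [1, 4, 4] → best response Y/Z (payoff 4)
  P2 vs B: payoffs [3, 4, 2] → best response Y (payoff 4)
  P2 vs C: payoffs [1, 2, 1] → best response Y (payoff 2)
Mutual best responses: (A,Y), (C,Y) → Nash equilibria.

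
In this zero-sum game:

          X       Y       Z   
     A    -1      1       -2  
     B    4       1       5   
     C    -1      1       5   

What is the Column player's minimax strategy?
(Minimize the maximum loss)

Column should play Y, value = 1

Work:
Column player minimizes Row's maximum payoff:
Column X: max payoff to Row = 4
Column Y: max payoff to Row = 1
Column Z: max payoff to Row = 5
Minimum is 1, achieved by column Y.
Minimax strategy: Y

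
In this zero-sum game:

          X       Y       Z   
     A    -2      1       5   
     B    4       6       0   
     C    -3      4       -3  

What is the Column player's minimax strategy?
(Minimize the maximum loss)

Column should play X, value = 4

Work:
Column player minimizes Row's maximum payoff:
Column X: max payoff to Row = 4
Column Y: max payoff to Row = 6
Column Z: max payoff to Row = 5
Minimum is 4, achieved by column X.
Minimax strategy: X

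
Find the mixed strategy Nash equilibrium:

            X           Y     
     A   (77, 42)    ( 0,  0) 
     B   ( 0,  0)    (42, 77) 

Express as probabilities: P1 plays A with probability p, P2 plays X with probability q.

p = 0.6471, q = 0.3529

Work:
Find probabilities that make opponent indifferent:
P2 chooses q to make P1 indifferent between A and B
P1 chooses p to make P2 indifferent between X and Y
Mixed NE: P1 plays (A: 0.6471, B: 0.3529), P2 plays (X: 0.3529, Y: 0.6471)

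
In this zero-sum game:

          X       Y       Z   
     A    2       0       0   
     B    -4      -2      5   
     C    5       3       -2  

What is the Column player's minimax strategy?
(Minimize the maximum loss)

Column should play Y, value = 3

Work:
Column player minimizes Row's maximum payoff:
Column X: max payoff to Row = 5
Column Y: max payoff to Row = 3
Column Z: max payoff to Row = 5
Minimum is 3, achieved by column Y.
Minimax strategy: Y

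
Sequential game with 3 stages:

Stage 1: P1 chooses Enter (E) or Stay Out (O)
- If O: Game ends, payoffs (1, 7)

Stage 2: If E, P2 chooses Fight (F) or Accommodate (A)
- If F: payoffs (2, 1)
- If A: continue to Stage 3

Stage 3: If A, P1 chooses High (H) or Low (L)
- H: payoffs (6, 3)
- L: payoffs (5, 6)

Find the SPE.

SPE: (E, A, H); Outcome (6, 3)

Work:
Stage 3: P1 chooses H (6 vs 5)
Stage 2: P2: F->1, A->3 (anticipating H). Choose A
Stage 1: P1: O->1, E->6 (anticipating A, H). Choose E
SPE path: E -> A -> H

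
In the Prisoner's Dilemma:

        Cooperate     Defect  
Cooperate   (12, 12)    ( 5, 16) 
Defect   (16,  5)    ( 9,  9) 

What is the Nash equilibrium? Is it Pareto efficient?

(Defect, Defect) is NE; not Pareto efficient

Work:
Defect dominates Cooperate for both players:
If P2 cooperates: Defect (16) > Cooperate (12)
If P2 defects: Defect (9) > Cooperate (5)
NE: (Defect, Defect) with payoff (9, 9)
But (Cooperate, Cooperate) = (12, 12) Pareto dominates (9, 9)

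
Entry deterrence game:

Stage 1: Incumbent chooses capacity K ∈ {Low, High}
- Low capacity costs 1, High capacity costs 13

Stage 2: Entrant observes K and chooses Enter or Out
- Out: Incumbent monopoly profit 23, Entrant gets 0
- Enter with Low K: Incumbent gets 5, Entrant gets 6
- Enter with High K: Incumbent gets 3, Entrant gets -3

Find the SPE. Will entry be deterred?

SPE: (High, Enter|Low, Out|High); Entry deterred. Incumbent net profit = 10

Work:
After Low K: Entrant enters (6 > 0)
After High K: Entrant stays out (-3 < 0)
Incumbent: Low → 5−1=4, High → 23−13=10
Incumbent chooses High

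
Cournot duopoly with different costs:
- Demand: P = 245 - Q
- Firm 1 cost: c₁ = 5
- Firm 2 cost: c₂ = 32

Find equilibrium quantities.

q₁* = 89.0, q₂* = 62.0

Work:
Reaction: q₁ = (245 - 5 - q₂)/2
Reaction: q₂ = (245 - 32 - q₁)/2
Solve simultaneously:
q₁* = (245 - 2×5 + 32)/3 = 89.0
q₂* = (245 - 2×32 + 5)/3 = 62.0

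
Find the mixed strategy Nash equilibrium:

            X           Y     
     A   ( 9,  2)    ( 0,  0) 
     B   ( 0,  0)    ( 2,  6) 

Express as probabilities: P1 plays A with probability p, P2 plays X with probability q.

p = 0.75, q = 0.1818

Work:
Find probabilities that make opponent indifferent:
P2 chooses q to make P1 indifferent between A and B
P1 chooses p to make P2 indifferent between X and Y
Mixed NE: P1 plays (A: 0.75, B: 0.25), P2 plays (X: 0.1818, Y: 0.8182)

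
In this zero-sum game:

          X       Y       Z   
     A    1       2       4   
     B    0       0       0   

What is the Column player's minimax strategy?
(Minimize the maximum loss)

Column should play X, value = 1

Work:
Column player minimizes Row's maximum payoff:
Column X: max payoff to Row = 1
Column Y: max payoff to Row = 2
Column Z: max payoff to Row = 4
Minimum is 1, achieved by column X.
Minimax strategy: X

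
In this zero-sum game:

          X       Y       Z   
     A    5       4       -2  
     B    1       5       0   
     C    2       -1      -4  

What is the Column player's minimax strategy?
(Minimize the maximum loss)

Column should play Z, value = 0

Work:
Column player minimizes Row's maximum payoff:
Column X: max payoff to Row = 5
Column Y: max payoff to Row = 5
Column Z: max payoff to Row = 0
Minimum is 0, achieved by column Z.
Minimax strategy: Z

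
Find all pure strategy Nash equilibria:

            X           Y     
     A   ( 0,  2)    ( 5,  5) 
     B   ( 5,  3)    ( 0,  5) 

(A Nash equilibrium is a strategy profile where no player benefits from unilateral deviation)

Nash equilibrium: (A, Y)

Work:
Best responses:
  P1 vs X: payoffs [0, 5] → best response B (payoff 5)
  P1 vs Y: payoffs [5, 0] → best response A (payoff 5)
  P2 vs A: payoffs [2, 5] → best response Y (payoff 5)
  P2 vs B: payoffs [3, 5] → best response Y (payoff 5)
Mutual best responses: (A,Y) → Nash equilibria.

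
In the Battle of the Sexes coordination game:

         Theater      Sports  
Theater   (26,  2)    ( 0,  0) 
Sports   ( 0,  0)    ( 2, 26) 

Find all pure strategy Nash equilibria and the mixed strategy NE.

Pure NE: (Theater, Theater) and (Sports, Sports); Mixed NE: p = 0.9286, q = 0.0714

Work:
Check pure NE:
(Theater, Theater): (26, 2) - no unilateral deviation beneficial
(Sports, Sports): (2, 26) - no unilateral deviation beneficial
Mixed NE: P1 plays Theater with p = 0.9286, P2 plays Theater with q = 0.0714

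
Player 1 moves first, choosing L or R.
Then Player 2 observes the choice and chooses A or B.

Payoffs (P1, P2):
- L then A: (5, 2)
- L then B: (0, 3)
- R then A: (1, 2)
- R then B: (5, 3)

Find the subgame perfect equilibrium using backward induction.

P1 plays R, P2 plays B after L and B after R; Payoff (5, 3)

Work:
Backward induction:
After L: P2 chooses B → P1 gets 0
After R: P2 chooses B → P1 gets 5
P1 chooses R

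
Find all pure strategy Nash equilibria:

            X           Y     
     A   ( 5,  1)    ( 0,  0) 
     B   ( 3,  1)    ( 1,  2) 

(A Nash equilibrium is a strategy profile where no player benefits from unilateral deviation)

Nash equilibrium: (A, X), (B, Y)

Work:
Best responses:
  P1 vs X: payoffs [5, 3] → best response A (payoff 5)
  P1 vs Y: payoffs [0, 1] → best response B (payoff 1)
  P2 vs A: payoffs [1, 0] → best response X (payoff 1)
  P2 vs B: payoffs [1, 2] → best response Y (payoff 2)
Mutual best responses: (A,X), (B,Y) → Nash equilibria.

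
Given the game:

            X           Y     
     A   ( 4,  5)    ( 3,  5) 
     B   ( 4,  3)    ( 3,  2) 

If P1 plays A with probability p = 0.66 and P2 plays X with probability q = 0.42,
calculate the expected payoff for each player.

E[P1] = 3.42, E[P2] = 4.1228

Work:
E[P1] = p·q·π₁(A,X) + p·(1-q)·π₁(A,Y) + (1-p)·q·π₁(B,X) + (1-p)·(1-q)·π₁(B,Y)
= 0.66·0.42·4 + 0.66·0.58·3 + 0.34·0.42·4 + 0.34·0.58·3
= 3.42

E[P2] = 4.1228 (similar calculation)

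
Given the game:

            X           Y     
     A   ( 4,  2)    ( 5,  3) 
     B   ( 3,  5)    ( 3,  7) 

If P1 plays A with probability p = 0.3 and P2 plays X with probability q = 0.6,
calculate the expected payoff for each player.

E[P1] = 3.42, E[P2] = 4.78

Work:
E[P1] = p·q·π₁(A,X) + p·(1-q)·π₁(A,Y) + (1-p)·q·π₁(B,X) + (1-p)·(1-q)·π₁(B,Y)
= 0.3·0.6·4 + 0.3·0.4·5 + 0.7·0.6·3 + 0.7·0.4·3
= 3.42

E[P2] = 4.78 (similar calculation)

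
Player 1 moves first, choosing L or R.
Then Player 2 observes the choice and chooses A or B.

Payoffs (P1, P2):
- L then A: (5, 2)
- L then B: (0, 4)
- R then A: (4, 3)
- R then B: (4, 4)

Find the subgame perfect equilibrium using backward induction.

P1 plays R, P2 plays B after L and B after R; Payoff (4, 4)

Work:
Backward induction:
After L: P2 chooses B → P1 gets 0
After R: P2 chooses B → P1 gets 4
P1 chooses R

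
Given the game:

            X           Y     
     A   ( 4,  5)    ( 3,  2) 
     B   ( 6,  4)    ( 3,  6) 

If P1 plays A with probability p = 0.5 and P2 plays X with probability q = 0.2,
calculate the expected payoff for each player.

E[P1] = 3.4, E[P2] = 4.1

Work:
E[P1] = p·q·π₁(A,X) + p·(1-q)·π₁(A,Y) + (1-p)·q·π₁(B,X) + (1-p)·(1-q)·π₁(B,Y)
= 0.5·0.2·4 + 0.5·0.8·3 + 0.5·0.2·6 + 0.5·0.8·3
= 3.4

E[P2] = 4.1 (similar calculation)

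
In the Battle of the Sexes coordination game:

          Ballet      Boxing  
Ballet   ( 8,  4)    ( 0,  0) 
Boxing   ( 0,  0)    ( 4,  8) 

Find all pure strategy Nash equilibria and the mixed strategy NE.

Pure NE: (Ballet, Ballet) and (Boxing, Boxing); Mixed NE: p = 0.6667, q = 0.3333

Work:
Check pure NE:
(Ballet, Ballet): (8, 4) - no unilateral deviation beneficial
(Boxing, Boxing): (4, 8) - no unilateral deviation beneficial
Mixed NE: P1 plays Ballet with p = 0.6667, P2 plays Ballet with q = 0.3333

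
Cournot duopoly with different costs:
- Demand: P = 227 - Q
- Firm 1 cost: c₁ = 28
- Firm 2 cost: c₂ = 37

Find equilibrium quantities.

q₁* = 69.33, q₂* = 60.33

Work:
Reaction: q₁ = (227 - 28 - q₂)/2
Reaction: q₂ = (227 - 37 - q₁)/2
Solve simultaneously:
q₁* = (227 - 2×28 + 37)/3 = 69.33
q₂* = (227 - 2×37 + 28)/3 = 60.33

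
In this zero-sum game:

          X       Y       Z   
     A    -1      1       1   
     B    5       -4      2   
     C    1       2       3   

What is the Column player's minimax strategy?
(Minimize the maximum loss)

Column should play Y, value = 2

Work:
Column player minimizes Row's maximum payoff:
Column X: max payoff to Row = 5
Column Y: max payoff to Row = 2
Column Z: max payoff to Row = 3
Minimum is 2, achieved by column Y.
Minimax strategy: Y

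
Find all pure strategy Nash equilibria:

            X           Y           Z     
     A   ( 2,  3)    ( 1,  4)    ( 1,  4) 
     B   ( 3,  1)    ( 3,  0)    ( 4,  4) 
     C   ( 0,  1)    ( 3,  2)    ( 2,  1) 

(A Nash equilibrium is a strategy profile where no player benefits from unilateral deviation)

Nash equilibrium: (B, Z), (C, Y)

Work:
Best responses:
  P1 vs X: payoffs [2, 3, 0] → best response B (payoff 3)
  P1 vs Y: payoffs [1, 3, 3] → best response B/C (payoff 3)
  P1 vs Z: payoffs [1, 4, 2] → best response B (payoff 4)
  P2 vs A: payoffs [3, 4, 4] → best response Y/Z (payoff 4)
  P2 vs B: payoffs [1, 0, 4] → best response Z (payoff 4)
  P2 vs C: payoffs [1, 2, 1] → best response Y (payoff 2)
Mutual best responses: (B,Z), (C,Y) → Nash equilibria.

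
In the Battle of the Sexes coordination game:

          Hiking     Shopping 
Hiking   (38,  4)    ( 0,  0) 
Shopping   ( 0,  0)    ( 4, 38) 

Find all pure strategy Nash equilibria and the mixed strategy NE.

Pure NE: (Hiking, Hiking) and (Shopping, Shopping); Mixed NE: p = 0.9048, q = 0.0952

Work:
Check pure NE:
(Hiking, Hiking): (38, 4) - no unilateral deviation beneficial
(Shopping, Shopping): (4, 38) - no unilateral deviation beneficial
Mixed NE: P1 plays Hiking with p = 0.9048, P2 plays Hiking with q = 0.0952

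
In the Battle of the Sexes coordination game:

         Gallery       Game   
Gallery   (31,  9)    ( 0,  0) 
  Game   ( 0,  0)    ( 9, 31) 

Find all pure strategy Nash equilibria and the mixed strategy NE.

Pure NE: (Gallery, Gallery) and (Game, Game); Mixed NE: p = 0.775, q = 0.225

Work:
Check pure NE:
(Gallery, Gallery): (31, 9) - no unilateral deviation beneficial
(Game, Game): (9, 31) - no unilateral deviation beneficial
Mixed NE: P1 plays Gallery with p = 0.775, P2 plays Gallery with q = 0.225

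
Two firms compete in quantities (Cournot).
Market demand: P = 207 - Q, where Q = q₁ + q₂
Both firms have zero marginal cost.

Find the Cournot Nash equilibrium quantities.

q₁* = q₂* = 69.0; P* = 69.0

Work:
Profit: π_i = P·q_i = (a - q_i - q_j)·q_i
FOC: ∂π_i/∂q_i = a - 2q_i - q_j = 0
Reaction function: q_i = (207 - q_j)/2
Symmetry: q* = 207/3 = 69.0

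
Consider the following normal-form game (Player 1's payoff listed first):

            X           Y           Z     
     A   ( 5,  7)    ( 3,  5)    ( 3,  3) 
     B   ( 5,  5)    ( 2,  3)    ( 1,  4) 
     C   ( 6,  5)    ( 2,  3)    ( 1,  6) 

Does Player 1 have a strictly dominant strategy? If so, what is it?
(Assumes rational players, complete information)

No strictly dominant strategy exists for Player 1

Work:
A strategy strictly dominates another if it gives a strictly higher payoff against every opponent action. Compare each pair of P1's strategies column-by-column:
  A vs B: [5 vs 5, 3 vs 2, 3 vs 1] → A does not strictly dominate B (column X: 5 ≤ 5)
  A vs C: [5 vs 6, 3 vs 2, 3 vs 1] → A does not strictly dominate C (column X: 5 ≤ 6)
  B vs A: [5 vs 5, 2 vs 3, 1 vs 3] → B does not strictly dominate A (column X: 5 ≤ 5)
  B vs C: [5 vs 6, 2 vs 2, 1 vs 1] → B does not strictly dominate C (column X: 5 ≤ 6)
  C vs A: [6 vs 5, 2 vs 3, 1 vs 3] → C does not strictly dominate A (column Y: 2 ≤ 3)
  C vs B: [6 vs 5, 2 vs 2, 1 vs 1] → C does not strictly dominate B (column Y: 2 ≤ 2)
No single strategy strictly dominates all others → no strictly dominant strategy.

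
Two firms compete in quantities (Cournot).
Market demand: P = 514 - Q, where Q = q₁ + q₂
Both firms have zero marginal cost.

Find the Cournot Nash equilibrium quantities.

q₁* = q₂* = 171.33; P* = 171.33

Work:
Profit: π_i = P·q_i = (a - q_i - q_j)·q_i
FOC: ∂π_i/∂q_i = a - 2q_i - q_j = 0
Reaction function: q_i = (514 - q_j)/2
Symmetry: q* = 514/3 = 171.33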